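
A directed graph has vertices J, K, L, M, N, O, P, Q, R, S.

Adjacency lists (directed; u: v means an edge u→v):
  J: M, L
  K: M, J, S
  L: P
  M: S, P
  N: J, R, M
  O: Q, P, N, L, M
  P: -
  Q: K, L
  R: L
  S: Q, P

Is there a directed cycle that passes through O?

No

O lies on a cycle iff there is a path from O back to itself.
Exploring from O, it never reaches itself; equivalently, its strongly connected component is a singleton.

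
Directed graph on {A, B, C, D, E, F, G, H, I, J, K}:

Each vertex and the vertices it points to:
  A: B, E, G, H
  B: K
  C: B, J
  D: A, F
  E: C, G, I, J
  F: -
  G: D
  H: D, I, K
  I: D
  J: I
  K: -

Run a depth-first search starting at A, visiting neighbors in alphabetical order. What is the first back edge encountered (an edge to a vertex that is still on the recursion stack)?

DFS from A (visiting neighbors in alphabetical order); mark gray on enter, black on exit:
A gray
  B gray
    K gray
    K black
  B black
  E gray
    C gray
      C→B: B black — skip
      J gray
        I gray
          D gray
            D→A: A is gray → back edge
First back edge: D → A.

D->A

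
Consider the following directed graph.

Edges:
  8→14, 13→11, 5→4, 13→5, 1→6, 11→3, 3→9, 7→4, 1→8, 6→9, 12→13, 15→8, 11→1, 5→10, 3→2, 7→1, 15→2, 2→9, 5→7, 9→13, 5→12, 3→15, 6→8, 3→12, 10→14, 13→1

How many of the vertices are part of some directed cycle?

11

A vertex is on a directed cycle iff it belongs to a strongly connected component of size ≥ 2 (or has a self-loop).
The vertices on cycles are {1, 2, 3, 5, 6, 7, 9, 11, 12, 13, 15} — 11 in total.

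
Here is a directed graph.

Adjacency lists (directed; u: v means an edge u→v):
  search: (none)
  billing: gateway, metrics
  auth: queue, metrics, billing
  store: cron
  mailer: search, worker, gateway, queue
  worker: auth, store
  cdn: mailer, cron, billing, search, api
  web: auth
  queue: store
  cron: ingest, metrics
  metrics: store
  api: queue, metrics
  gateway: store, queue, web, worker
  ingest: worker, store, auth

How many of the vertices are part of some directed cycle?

A vertex is on a directed cycle iff it belongs to a strongly connected component of size ≥ 2 (or has a self-loop).
The vertices on cycles are {web, auth, cron, queue, store, ingest, worker, billing, gateway, metrics} — 10 in total.

10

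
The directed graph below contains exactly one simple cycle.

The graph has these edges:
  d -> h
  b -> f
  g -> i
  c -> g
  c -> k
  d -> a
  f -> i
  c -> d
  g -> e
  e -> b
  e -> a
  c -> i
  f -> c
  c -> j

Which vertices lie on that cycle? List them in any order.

b, c, e, f, g

DFS with gray/black marking from c:
c gray
  k gray
  k black
  i gray
  i black
  j gray
  j black
  d gray
    a gray
    a black
    h gray
    h black
  d black
  g gray
    e gray
      e→a: a black — skip
      b gray
        f gray
          f→i: i black — skip
          f→c: c is gray → back edge
Back edge closes the cycle c → g → e → b → f → c; its vertices are {b, c, e, f, g}.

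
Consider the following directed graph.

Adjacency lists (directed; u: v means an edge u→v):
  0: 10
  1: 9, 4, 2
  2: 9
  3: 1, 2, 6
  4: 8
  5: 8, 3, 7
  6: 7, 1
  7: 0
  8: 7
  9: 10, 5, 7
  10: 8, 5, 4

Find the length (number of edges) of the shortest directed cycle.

For each vertex v, BFS finds the shortest path from v back to v.
The shortest such closed walk is 5 → 7 → 0 → 10 → 5, length 4.

4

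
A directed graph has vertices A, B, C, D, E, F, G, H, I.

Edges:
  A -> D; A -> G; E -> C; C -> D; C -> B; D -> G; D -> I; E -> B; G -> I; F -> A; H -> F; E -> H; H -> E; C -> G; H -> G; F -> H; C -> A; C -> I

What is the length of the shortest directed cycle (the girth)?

2

For each vertex v, BFS finds the shortest path from v back to v.
The shortest such closed walk is F → H → F, length 2.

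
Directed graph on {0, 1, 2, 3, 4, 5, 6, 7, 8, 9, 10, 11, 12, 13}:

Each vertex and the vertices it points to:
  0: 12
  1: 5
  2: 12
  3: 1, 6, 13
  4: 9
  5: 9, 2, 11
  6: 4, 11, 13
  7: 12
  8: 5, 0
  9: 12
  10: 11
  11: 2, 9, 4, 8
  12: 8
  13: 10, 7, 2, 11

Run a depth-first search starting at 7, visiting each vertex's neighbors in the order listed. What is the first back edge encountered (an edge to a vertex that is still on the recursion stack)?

9→12

DFS from 7 (visiting each vertex's neighbors in the order listed); mark gray on enter, black on exit:
7 gray
  12 gray
    8 gray
      5 gray
        9 gray
          9→12: 12 is gray → back edge
First back edge: 9 → 12.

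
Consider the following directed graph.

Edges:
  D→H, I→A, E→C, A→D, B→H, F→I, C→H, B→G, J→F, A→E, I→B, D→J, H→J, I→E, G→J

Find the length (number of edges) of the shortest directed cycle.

For each vertex v, BFS finds the shortest path from v back to v.
The shortest such closed walk is F → I → B → H → J → F, length 5.

5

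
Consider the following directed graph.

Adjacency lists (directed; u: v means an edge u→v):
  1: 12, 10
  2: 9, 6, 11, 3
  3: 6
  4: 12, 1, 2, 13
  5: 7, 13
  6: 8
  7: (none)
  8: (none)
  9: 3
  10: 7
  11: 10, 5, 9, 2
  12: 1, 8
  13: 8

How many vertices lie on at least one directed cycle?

A vertex is on a directed cycle iff it belongs to a strongly connected component of size ≥ 2 (or has a self-loop).
The vertices on cycles are {1, 2, 11, 12} — 4 in total.

4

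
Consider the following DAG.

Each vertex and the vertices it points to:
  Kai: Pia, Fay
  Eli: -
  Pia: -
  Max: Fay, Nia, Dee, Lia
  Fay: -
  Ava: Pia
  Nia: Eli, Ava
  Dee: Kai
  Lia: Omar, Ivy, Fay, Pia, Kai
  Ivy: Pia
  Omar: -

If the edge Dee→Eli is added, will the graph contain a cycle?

Adding Dee→Eli creates a cycle iff Eli can already reach Dee.
Explore from Eli: no path reaches Dee. The graph stays acyclic.

No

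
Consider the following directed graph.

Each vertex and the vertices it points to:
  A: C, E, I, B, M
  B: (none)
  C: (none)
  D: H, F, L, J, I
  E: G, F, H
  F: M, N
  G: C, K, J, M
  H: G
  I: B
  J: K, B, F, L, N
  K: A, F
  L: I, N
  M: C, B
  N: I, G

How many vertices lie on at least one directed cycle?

9

A vertex is on a directed cycle iff it belongs to a strongly connected component of size ≥ 2 (or has a self-loop).
The vertices on cycles are {A, E, F, G, H, J, K, L, N} — 9 in total.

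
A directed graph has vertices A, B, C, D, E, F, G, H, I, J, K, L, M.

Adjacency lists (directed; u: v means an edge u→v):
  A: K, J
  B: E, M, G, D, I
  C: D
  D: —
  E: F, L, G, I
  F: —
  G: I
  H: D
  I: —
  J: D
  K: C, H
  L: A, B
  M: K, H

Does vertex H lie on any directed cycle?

No

H lies on a cycle iff there is a path from H back to itself.
Exploring from H, it never reaches itself; equivalently, its strongly connected component is a singleton.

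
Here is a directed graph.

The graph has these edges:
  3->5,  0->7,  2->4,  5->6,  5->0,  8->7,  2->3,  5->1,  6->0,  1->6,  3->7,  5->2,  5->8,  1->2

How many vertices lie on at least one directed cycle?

4

A vertex is on a directed cycle iff it belongs to a strongly connected component of size ≥ 2 (or has a self-loop).
The vertices on cycles are {1, 2, 3, 5} — 4 in total.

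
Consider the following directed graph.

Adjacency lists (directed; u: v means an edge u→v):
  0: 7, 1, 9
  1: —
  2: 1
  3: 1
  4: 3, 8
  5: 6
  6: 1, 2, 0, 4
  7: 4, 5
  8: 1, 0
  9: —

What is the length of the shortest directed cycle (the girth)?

4

For each vertex v, BFS finds the shortest path from v back to v.
The shortest such closed walk is 7 → 4 → 8 → 0 → 7, length 4.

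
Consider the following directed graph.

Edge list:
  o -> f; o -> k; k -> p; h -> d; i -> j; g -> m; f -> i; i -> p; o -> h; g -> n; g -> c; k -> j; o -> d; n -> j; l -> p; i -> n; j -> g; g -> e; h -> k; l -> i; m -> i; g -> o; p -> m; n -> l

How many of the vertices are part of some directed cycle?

11

A vertex is on a directed cycle iff it belongs to a strongly connected component of size ≥ 2 (or has a self-loop).
The vertices on cycles are {f, g, h, i, j, k, l, m, n, o, p} — 11 in total.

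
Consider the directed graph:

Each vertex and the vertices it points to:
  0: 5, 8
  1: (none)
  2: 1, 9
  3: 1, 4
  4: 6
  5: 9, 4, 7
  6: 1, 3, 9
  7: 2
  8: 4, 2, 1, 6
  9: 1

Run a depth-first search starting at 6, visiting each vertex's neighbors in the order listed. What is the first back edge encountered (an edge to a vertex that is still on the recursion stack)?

4→6

DFS from 6 (visiting each vertex's neighbors in the order listed); mark gray on enter, black on exit:
6 gray
  1 gray
  1 black
  3 gray
    3→1: 1 black — skip
    4 gray
      4→6: 6 is gray → back edge
First back edge: 4 → 6.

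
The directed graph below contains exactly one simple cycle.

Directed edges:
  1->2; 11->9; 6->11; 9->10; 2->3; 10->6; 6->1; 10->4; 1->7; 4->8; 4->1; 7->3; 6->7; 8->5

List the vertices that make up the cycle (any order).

DFS with gray/black marking from 10:
10 gray
  4 gray
    1 gray
      2 gray
        3 gray
        3 black
      2 black
      7 gray
        7→3: 3 black — skip
      7 black
    1 black
    8 gray
      5 gray
      5 black
    8 black
  4 black
  6 gray
    6→7: 7 black — skip
    11 gray
      9 gray
        9→10: 10 is gray → back edge
Back edge closes the cycle 10 → 6 → 11 → 9 → 10; its vertices are {6, 9, 10, 11}.

6, 9, 10, 11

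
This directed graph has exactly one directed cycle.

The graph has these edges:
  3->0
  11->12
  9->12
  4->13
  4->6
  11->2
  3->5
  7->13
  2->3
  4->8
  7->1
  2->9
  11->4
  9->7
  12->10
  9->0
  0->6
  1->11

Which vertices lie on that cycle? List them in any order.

1, 2, 7, 9, 11

DFS with gray/black marking from 11:
11 gray
  12 gray
    10 gray
    10 black
  12 black
  4 gray
    13 gray
    13 black
    6 gray
    6 black
    8 gray
    8 black
  4 black
  2 gray
    3 gray
      0 gray
        0→6: 6 black — skip
      0 black
      5 gray
      5 black
    3 black
    9 gray
      7 gray
        7→13: 13 black — skip
        1 gray
          1→11: 11 is gray → back edge
Back edge closes the cycle 11 → 2 → 9 → 7 → 1 → 11; its vertices are {1, 2, 7, 9, 11}.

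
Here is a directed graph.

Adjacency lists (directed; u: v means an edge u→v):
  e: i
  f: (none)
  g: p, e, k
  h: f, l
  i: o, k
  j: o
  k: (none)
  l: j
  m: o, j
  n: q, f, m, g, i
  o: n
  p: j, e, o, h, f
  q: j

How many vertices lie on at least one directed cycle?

A vertex is on a directed cycle iff it belongs to a strongly connected component of size ≥ 2 (or has a self-loop).
The vertices on cycles are {e, g, h, i, j, l, m, n, o, p, q} — 11 in total.

11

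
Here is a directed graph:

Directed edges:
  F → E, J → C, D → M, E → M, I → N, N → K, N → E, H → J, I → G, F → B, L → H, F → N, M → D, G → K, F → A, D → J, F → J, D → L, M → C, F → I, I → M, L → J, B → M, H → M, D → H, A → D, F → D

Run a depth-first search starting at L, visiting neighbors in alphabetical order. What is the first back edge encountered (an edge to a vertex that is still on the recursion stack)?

DFS from L (visiting neighbors in alphabetical order); mark gray on enter, black on exit:
L gray
  H gray
    J gray
      C gray
      C black
    J black
    M gray
      M→C: C black — skip
      D gray
        D→H: H is gray → back edge
First back edge: D → H.

D→H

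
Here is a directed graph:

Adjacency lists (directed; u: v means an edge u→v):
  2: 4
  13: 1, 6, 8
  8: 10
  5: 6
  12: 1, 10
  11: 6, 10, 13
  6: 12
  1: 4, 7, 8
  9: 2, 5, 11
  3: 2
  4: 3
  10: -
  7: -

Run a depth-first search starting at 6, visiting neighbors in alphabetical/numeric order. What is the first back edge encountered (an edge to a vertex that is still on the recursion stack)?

2→4

DFS from 6 (visiting neighbors in alphabetical/numeric order); mark gray on enter, black on exit:
6 gray
  12 gray
    1 gray
      4 gray
        3 gray
          2 gray
            2→4: 4 is gray → back edge
First back edge: 2 → 4.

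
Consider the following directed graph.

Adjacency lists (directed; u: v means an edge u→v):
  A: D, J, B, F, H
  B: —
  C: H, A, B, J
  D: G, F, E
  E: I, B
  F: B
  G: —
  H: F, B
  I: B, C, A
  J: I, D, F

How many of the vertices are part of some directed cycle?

6

A vertex is on a directed cycle iff it belongs to a strongly connected component of size ≥ 2 (or has a self-loop).
The vertices on cycles are {A, C, D, E, I, J} — 6 in total.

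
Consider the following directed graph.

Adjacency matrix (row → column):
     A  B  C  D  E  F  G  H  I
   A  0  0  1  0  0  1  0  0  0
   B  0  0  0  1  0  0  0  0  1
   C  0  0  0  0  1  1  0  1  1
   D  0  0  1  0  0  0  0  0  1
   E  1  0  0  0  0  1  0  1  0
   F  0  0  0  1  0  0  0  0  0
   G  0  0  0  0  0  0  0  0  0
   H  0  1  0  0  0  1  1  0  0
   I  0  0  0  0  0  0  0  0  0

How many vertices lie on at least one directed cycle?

7

A vertex is on a directed cycle iff it belongs to a strongly connected component of size ≥ 2 (or has a self-loop).
The vertices on cycles are {A, B, C, D, E, F, H} — 7 in total.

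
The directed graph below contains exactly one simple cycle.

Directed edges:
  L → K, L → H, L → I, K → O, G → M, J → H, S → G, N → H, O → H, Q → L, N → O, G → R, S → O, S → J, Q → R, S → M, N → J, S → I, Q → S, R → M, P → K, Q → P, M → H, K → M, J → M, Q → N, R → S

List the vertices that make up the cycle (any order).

DFS with gray/black marking from R:
R gray
  M gray
    H gray
    H black
  M black
  S gray
    S→M: M black — skip
    G gray
      G→M: M black — skip
      G→R: R is gray → back edge
Back edge closes the cycle R → S → G → R; its vertices are {G, R, S}.

G, R, S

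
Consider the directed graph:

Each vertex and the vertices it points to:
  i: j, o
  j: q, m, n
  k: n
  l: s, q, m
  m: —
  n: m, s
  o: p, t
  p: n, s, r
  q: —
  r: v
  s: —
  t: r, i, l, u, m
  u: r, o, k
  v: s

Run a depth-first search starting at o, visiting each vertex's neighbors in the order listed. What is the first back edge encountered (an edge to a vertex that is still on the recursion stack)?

DFS from o (visiting each vertex's neighbors in the order listed); mark gray on enter, black on exit:
o gray
  p gray
    n gray
      m gray
      m black
      s gray
      s black
    n black
    p→s: s black — skip
    r gray
      v gray
        v→s: s black — skip
      v black
    r black
  p black
  t gray
    t→r: r black — skip
    i gray
      j gray
        q gray
        q black
        j→m: m black — skip
        j→n: n black — skip
      j black
      i→o: o is gray → back edge
First back edge: i → o.

i->o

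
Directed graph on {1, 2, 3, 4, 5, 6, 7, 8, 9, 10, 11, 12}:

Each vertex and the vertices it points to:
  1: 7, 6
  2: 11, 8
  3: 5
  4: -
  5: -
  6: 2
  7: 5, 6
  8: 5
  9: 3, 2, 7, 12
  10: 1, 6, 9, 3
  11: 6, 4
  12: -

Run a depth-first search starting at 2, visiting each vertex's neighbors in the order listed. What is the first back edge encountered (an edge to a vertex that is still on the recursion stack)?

6->2

DFS from 2 (visiting each vertex's neighbors in the order listed); mark gray on enter, black on exit:
2 gray
  11 gray
    6 gray
      6→2: 2 is gray → back edge
First back edge: 6 → 2.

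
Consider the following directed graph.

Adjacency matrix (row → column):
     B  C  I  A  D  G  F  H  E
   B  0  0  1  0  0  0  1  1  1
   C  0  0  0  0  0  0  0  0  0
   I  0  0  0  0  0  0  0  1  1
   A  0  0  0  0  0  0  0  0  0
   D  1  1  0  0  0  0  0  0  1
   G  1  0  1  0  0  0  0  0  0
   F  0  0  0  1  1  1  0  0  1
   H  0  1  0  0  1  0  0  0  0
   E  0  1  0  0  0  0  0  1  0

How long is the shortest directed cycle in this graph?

3

For each vertex v, BFS finds the shortest path from v back to v.
The shortest such closed walk is F → D → B → F, length 3.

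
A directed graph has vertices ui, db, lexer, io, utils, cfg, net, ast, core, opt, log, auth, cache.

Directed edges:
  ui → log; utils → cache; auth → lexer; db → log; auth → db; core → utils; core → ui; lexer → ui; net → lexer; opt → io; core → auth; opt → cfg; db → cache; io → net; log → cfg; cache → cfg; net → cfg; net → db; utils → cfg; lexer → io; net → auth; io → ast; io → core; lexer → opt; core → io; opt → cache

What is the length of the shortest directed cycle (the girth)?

2

For each vertex v, BFS finds the shortest path from v back to v.
The shortest such closed walk is io → core → io, length 2.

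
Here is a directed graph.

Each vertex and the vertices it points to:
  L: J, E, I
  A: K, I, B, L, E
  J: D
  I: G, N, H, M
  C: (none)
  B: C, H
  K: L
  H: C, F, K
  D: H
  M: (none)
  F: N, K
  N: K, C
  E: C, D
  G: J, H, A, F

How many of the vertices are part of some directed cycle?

12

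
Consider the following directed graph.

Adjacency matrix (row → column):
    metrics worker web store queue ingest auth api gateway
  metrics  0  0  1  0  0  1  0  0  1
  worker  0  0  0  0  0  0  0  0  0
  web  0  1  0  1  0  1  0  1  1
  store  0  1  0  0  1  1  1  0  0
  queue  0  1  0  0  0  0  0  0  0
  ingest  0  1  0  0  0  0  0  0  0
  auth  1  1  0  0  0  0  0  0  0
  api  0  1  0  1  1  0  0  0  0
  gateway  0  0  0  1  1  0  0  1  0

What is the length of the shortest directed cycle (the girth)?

4

For each vertex v, BFS finds the shortest path from v back to v.
The shortest such closed walk is metrics → gateway → store → auth → metrics, length 4.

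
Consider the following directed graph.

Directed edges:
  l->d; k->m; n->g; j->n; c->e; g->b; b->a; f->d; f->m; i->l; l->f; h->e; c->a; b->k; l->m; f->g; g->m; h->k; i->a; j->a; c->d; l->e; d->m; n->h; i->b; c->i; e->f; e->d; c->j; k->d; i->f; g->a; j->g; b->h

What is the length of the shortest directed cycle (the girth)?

5

For each vertex v, BFS finds the shortest path from v back to v.
The shortest such closed walk is e → f → g → b → h → e, length 5.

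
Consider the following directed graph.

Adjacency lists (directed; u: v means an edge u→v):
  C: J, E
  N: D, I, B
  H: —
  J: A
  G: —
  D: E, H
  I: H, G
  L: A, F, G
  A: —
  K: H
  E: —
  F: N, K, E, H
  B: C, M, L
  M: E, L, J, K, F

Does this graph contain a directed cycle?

DFS with white/gray/black marking, starting from F:
F gray
  N gray
    D gray
      E gray
      E black
      H gray
      H black
    D black
    I gray
      I→H: H black — skip
      G gray
      G black
    I black
    B gray
      C gray
        J gray
          A gray
          A black
        J black
        C→E: E black — skip
      C black
      M gray
        M→E: E black — skip
        L gray
          L→A: A black — skip
          L→F: F is gray → back edge
Back edge found, so a cycle exists: F → N → B → M → L → F.

Yes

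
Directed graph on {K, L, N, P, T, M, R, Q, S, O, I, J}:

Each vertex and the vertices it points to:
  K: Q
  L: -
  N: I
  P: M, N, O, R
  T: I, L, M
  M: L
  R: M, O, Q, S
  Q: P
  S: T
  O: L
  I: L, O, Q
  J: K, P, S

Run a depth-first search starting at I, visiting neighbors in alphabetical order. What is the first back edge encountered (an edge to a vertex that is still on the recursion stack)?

DFS from I (visiting neighbors in alphabetical order); mark gray on enter, black on exit:
I gray
  L gray
  L black
  O gray
    O→L: L black — skip
  O black
  Q gray
    P gray
      M gray
        M→L: L black — skip
      M black
      N gray
        N→I: I is gray → back edge
First back edge: N → I.

N->I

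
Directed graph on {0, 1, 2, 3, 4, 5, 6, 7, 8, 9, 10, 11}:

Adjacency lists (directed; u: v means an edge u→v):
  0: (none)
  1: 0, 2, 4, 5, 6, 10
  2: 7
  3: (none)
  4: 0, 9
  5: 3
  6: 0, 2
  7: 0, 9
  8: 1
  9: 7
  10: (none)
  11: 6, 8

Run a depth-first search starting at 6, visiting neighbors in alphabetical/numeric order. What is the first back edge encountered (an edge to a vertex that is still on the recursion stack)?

9→7

DFS from 6 (visiting neighbors in alphabetical/numeric order); mark gray on enter, black on exit:
6 gray
  0 gray
  0 black
  2 gray
    7 gray
      7→0: 0 black — skip
      9 gray
        9→7: 7 is gray → back edge
First back edge: 9 → 7.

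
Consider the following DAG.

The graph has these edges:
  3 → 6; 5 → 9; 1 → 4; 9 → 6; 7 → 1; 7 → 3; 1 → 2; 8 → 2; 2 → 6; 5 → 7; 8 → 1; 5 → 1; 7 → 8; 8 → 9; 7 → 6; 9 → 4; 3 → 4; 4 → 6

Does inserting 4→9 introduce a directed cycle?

Yes

Adding 4→9 creates a cycle iff 9 can already reach 4.
Path from 9: 9 → 4.
So 9 → … → 4 → 9 is a cycle.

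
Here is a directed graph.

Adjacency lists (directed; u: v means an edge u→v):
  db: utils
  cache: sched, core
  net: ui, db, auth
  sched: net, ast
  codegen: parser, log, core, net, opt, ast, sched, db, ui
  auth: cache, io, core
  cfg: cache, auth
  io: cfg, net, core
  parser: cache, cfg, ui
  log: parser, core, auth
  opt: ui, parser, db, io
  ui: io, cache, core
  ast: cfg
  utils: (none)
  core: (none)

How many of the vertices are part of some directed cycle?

8

A vertex is on a directed cycle iff it belongs to a strongly connected component of size ≥ 2 (or has a self-loop).
The vertices on cycles are {io, ui, ast, cfg, net, auth, cache, sched} — 8 in total.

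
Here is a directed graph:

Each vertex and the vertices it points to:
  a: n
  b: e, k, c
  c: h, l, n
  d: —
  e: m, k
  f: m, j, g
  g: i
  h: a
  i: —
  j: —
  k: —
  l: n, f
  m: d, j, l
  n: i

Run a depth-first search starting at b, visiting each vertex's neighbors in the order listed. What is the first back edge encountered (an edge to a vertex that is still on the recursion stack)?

DFS from b (visiting each vertex's neighbors in the order listed); mark gray on enter, black on exit:
b gray
  e gray
    m gray
      d gray
      d black
      j gray
      j black
      l gray
        n gray
          i gray
          i black
        n black
        f gray
          f→m: m is gray → back edge
First back edge: f → m.

f->m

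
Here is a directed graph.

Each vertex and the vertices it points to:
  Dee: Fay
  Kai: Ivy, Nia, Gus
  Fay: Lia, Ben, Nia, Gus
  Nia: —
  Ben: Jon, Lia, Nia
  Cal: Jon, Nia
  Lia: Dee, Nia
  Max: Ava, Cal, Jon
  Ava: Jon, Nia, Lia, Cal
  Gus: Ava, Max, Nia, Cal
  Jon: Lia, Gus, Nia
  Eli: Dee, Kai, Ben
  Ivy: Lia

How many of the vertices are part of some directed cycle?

A vertex is on a directed cycle iff it belongs to a strongly connected component of size ≥ 2 (or has a self-loop).
The vertices on cycles are {Ava, Ben, Cal, Dee, Fay, Gus, Jon, Lia, Max} — 9 in total.

9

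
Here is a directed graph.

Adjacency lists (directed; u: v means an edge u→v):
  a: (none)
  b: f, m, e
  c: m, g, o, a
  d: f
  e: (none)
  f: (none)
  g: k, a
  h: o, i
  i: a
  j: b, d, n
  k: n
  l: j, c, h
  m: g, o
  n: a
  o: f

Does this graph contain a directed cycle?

No

DFS with white/gray/black marking, starting from a:
a gray
a black
b gray
  f gray
  f black
  m gray
    g gray
      k gray
        n gray
          n→a: a black — skip
        n black
      k black
      g→a: a black — skip
    g black
    o gray
      o→f: f black — skip
    o black
  m black
  e gray
  e black
b black
c gray
  c→m: m black — skip
  c→g: g black — skip
  c→o: o black — skip
  c→a: a black — skip
c black
d gray
  d→f: f black — skip
d black
h gray
  h→o: o black — skip
  i gray
    i→a: a black — skip
  i black
h black
j gray
  j→b: b black — skip
  j→d: d black — skip
  j→n: n black — skip
j black
l gray
  l→j: j black — skip
  l→c: c black — skip
  l→h: h black — skip
l black
Every edge goes to a white or black vertex — no back edge, so the graph is acyclic.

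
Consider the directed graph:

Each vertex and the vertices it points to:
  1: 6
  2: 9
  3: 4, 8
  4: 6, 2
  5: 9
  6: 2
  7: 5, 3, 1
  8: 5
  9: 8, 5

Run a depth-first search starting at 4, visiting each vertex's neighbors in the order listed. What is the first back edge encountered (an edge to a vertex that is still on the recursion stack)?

5→9

DFS from 4 (visiting each vertex's neighbors in the order listed); mark gray on enter, black on exit:
4 gray
  6 gray
    2 gray
      9 gray
        8 gray
          5 gray
            5→9: 9 is gray → back edge
First back edge: 5 → 9.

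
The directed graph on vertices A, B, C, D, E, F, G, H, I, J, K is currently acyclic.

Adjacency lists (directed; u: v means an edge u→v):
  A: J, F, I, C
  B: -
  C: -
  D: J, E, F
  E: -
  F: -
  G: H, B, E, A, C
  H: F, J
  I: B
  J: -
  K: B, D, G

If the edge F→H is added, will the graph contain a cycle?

Yes

Adding F→H creates a cycle iff H can already reach F.
Path from H: H → F.
So H → … → F → H is a cycle.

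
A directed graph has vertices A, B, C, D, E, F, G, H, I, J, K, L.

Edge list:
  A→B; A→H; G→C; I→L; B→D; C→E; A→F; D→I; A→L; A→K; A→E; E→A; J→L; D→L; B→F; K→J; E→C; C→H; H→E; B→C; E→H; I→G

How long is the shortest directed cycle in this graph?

2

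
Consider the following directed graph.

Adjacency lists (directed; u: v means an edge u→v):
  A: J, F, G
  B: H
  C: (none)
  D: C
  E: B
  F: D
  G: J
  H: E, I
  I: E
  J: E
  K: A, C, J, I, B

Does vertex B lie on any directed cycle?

B is on a cycle iff B can reach itself via ≥1 edge.
B → H → E → B — yes.

Yes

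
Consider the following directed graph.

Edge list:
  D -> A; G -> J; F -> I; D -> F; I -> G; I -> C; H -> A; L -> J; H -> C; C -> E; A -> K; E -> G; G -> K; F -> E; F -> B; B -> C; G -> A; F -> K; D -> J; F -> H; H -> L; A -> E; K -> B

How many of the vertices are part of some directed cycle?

6

A vertex is on a directed cycle iff it belongs to a strongly connected component of size ≥ 2 (or has a self-loop).
The vertices on cycles are {A, B, C, E, G, K} — 6 in total.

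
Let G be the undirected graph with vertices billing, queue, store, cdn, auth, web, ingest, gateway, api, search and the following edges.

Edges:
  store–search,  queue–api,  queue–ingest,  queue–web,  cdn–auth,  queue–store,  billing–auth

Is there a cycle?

DFS, tracking each vertex's parent; an edge to a visited non-parent vertex closes a cycle.
Start from ingest:
visit ingest (parent –)
  visit queue (parent ingest)
    queue–ingest: parent, skip
    visit store (parent queue)
      visit search (parent store)
        search–store: parent, skip
      store–queue: parent, skip
    visit web (parent queue)
      web–queue: parent, skip
    visit api (parent queue)
      api–queue: parent, skip
visit billing (parent –)
  visit auth (parent billing)
    auth–billing: parent, skip
    visit cdn (parent auth)
      cdn–auth: parent, skip
visit gateway (parent –)
No non-parent visited neighbor found — the graph is a forest.

No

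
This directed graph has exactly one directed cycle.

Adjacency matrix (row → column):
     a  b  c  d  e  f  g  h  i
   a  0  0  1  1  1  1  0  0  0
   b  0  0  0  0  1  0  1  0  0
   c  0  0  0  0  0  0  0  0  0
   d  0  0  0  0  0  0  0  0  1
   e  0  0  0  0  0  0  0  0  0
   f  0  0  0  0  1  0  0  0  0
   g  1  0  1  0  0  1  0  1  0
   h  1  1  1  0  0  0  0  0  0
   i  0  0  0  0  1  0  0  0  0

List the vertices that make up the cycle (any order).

b, g, h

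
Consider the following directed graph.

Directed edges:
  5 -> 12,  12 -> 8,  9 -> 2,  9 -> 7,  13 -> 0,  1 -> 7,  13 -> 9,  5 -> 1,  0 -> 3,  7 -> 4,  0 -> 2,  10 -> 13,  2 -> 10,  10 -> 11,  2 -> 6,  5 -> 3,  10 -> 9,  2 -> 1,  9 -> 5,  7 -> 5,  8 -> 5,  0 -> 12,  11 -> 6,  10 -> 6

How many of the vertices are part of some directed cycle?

10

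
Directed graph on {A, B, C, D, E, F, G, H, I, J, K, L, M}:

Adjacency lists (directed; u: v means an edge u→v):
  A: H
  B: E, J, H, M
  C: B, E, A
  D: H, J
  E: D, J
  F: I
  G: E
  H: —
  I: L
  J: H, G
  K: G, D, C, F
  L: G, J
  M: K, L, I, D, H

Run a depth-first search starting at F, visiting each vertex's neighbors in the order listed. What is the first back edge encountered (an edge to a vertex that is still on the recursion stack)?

J→G

DFS from F (visiting each vertex's neighbors in the order listed); mark gray on enter, black on exit:
F gray
  I gray
    L gray
      G gray
        E gray
          D gray
            H gray
            H black
            J gray
              J→H: H black — skip
              J→G: G is gray → back edge
First back edge: J → G.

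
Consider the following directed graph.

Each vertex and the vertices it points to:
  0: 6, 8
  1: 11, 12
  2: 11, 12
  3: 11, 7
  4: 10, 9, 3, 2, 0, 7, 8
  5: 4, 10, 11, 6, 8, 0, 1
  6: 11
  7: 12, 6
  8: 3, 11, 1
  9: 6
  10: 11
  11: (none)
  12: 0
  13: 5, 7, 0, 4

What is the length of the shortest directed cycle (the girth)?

For each vertex v, BFS finds the shortest path from v back to v.
The shortest such closed walk is 0 → 8 → 1 → 12 → 0, length 4.

4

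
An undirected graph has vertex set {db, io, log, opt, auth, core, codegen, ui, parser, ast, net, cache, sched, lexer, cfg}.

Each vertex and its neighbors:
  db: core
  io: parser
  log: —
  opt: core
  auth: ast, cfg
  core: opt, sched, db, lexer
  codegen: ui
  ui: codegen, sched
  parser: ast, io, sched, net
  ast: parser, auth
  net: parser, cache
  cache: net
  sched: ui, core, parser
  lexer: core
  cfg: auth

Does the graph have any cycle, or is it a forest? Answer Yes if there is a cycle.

No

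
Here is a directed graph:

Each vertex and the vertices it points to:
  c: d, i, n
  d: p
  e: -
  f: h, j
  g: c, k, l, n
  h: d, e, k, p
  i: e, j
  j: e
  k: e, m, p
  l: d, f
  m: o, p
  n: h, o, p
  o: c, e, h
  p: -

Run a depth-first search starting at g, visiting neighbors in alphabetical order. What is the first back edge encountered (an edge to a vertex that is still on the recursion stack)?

DFS from g (visiting neighbors in alphabetical order); mark gray on enter, black on exit:
g gray
  c gray
    d gray
      p gray
      p black
    d black
    i gray
      e gray
      e black
      j gray
        j→e: e black — skip
      j black
    i black
    n gray
      h gray
        h→d: d black — skip
        h→e: e black — skip
        k gray
          k→e: e black — skip
          m gray
            o gray
              o→c: c is gray → back edge
First back edge: o → c.

o→c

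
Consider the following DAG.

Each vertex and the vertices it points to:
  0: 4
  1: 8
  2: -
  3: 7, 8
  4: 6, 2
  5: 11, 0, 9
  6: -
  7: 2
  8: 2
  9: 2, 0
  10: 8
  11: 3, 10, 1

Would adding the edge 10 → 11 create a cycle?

Yes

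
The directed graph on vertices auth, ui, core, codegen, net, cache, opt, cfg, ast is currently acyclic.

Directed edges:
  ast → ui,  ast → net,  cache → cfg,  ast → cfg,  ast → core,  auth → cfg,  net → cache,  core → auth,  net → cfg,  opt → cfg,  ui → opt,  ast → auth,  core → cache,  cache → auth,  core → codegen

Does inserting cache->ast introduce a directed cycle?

Yes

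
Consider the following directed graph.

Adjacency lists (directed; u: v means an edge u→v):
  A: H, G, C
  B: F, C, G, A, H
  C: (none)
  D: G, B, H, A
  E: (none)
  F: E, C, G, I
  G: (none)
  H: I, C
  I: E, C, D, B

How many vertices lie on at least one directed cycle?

A vertex is on a directed cycle iff it belongs to a strongly connected component of size ≥ 2 (or has a self-loop).
The vertices on cycles are {A, B, D, F, H, I} — 6 in total.

6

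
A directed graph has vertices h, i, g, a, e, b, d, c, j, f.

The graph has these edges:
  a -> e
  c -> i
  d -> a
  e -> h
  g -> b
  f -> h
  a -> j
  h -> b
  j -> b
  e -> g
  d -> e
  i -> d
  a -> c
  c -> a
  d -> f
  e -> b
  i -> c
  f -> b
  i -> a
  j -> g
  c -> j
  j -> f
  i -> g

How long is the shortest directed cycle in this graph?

2

For each vertex v, BFS finds the shortest path from v back to v.
The shortest such closed walk is i → c → i, length 2.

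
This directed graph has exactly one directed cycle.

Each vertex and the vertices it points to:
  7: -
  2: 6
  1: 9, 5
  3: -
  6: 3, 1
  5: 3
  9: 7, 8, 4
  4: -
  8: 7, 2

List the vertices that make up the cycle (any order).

DFS with gray/black marking from 1:
1 gray
  9 gray
    7 gray
    7 black
    8 gray
      8→7: 7 black — skip
      2 gray
        6 gray
          3 gray
          3 black
          6→1: 1 is gray → back edge
Back edge closes the cycle 1 → 9 → 8 → 2 → 6 → 1; its vertices are {1, 2, 6, 8, 9}.

1, 2, 6, 8, 9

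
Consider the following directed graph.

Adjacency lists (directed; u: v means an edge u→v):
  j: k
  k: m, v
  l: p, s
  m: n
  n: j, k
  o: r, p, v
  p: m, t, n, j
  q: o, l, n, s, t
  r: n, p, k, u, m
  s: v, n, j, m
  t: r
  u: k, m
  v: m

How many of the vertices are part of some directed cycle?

8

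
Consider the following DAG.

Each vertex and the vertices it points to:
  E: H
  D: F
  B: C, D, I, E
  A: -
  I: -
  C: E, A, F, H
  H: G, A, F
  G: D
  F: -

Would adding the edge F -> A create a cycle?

No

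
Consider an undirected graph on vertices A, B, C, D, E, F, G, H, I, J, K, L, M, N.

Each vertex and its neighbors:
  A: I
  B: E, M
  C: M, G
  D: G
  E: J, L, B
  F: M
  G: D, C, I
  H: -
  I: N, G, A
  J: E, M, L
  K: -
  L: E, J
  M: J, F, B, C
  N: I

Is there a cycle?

Yes

DFS, tracking each vertex's parent; an edge to a visited non-parent vertex closes a cycle.
Start from E:
visit E (parent –)
  visit J (parent E)
    J–E: parent, skip
    visit M (parent J)
      M–J: parent, skip
      visit F (parent M)
        F–M: parent, skip
      visit B (parent M)
        B–E: E visited and ≠ parent → cycle
Cycle: E – J – M – B – E.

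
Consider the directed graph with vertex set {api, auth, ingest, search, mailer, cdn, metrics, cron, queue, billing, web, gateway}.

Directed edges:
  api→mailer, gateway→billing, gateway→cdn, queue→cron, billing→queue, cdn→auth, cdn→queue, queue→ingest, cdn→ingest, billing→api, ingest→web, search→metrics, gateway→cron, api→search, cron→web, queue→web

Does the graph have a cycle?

DFS with white/gray/black marking, starting from billing:
billing gray
  queue gray
    ingest gray
      web gray
      web black
    ingest black
    cron gray
      cron→web: web black — skip
    cron black
    queue→web: web black — skip
  queue black
  api gray
    search gray
      metrics gray
      metrics black
    search black
    mailer gray
    mailer black
  api black
billing black
auth gray
auth black
cdn gray
  cdn→auth: auth black — skip
  cdn→queue: queue black — skip
  cdn→ingest: ingest black — skip
cdn black
gateway gray
  gateway→cron: cron black — skip
  gateway→billing: billing black — skip
  gateway→cdn: cdn black — skip
gateway black
Every edge goes to a white or black vertex — no back edge, so the graph is acyclic.

No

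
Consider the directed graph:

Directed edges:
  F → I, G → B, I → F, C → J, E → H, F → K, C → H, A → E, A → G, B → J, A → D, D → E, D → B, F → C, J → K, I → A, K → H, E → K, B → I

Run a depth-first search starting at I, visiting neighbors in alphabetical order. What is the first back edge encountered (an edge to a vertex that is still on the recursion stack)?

B→I

DFS from I (visiting neighbors in alphabetical order); mark gray on enter, black on exit:
I gray
  A gray
    D gray
      B gray
        B→I: I is gray → back edge
First back edge: B → I.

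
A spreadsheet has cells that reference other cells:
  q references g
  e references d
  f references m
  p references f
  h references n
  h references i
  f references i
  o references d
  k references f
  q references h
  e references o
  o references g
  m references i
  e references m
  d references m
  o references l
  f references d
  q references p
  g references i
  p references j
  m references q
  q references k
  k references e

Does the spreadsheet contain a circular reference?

DFS with white/gray/black marking, starting from p:
p gray
  j gray
  j black
  f gray
    d gray
      m gray
        i gray
        i black
        q gray
          q→p: p is gray → back edge
Back edge found, so a cycle exists: p → f → d → m → q → p.

Yes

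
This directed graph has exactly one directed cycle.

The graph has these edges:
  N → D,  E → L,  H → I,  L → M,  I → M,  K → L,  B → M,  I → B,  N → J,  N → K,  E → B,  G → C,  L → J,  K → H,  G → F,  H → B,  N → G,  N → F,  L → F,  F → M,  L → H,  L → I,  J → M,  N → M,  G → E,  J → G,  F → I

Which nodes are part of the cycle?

E, G, J, L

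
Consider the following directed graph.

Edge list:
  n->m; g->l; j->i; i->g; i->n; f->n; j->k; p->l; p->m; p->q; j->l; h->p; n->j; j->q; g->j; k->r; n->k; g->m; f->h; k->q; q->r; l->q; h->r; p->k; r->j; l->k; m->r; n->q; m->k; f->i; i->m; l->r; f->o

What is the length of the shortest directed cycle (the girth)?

For each vertex v, BFS finds the shortest path from v back to v.
The shortest such closed walk is i → n → j → i, length 3.

3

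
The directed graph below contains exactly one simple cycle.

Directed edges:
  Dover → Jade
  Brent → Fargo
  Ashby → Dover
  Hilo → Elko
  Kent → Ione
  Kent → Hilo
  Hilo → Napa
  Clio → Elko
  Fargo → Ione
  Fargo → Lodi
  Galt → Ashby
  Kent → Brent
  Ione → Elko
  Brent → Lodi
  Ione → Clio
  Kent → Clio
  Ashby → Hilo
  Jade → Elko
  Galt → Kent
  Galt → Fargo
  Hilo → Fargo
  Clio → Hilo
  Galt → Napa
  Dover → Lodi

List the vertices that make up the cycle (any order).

Clio, Hilo, Ione, Fargo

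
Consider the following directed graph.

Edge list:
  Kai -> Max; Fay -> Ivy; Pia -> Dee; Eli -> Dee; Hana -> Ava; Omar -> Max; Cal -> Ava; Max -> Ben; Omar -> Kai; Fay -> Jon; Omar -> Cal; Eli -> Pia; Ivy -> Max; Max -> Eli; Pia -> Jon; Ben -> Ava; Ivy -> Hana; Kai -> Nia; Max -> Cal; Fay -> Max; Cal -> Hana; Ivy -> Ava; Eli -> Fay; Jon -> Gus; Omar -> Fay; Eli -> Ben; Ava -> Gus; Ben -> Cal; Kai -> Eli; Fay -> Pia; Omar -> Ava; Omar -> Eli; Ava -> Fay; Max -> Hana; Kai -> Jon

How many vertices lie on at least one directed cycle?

A vertex is on a directed cycle iff it belongs to a strongly connected component of size ≥ 2 (or has a self-loop).
The vertices on cycles are {Ava, Ben, Cal, Eli, Fay, Ivy, Max, Hana} — 8 in total.

8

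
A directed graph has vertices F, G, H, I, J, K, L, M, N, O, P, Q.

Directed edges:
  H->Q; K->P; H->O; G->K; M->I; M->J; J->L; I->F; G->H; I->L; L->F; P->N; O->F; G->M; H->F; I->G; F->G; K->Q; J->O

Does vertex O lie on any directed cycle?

Yes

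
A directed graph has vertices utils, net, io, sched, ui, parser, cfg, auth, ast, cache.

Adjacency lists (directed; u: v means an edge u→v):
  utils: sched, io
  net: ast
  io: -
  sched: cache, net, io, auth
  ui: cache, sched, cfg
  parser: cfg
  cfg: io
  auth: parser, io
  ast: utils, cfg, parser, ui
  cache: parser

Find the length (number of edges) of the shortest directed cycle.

4

For each vertex v, BFS finds the shortest path from v back to v.
The shortest such closed walk is sched → net → ast → ui → sched, length 4.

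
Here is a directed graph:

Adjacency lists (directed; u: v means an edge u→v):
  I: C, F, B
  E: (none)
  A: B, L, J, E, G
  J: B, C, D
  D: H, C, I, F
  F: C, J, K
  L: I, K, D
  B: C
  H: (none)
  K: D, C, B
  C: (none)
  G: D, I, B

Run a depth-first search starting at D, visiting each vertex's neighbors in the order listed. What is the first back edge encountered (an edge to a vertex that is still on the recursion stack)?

DFS from D (visiting each vertex's neighbors in the order listed); mark gray on enter, black on exit:
D gray
  H gray
  H black
  C gray
  C black
  I gray
    I→C: C black — skip
    F gray
      F→C: C black — skip
      J gray
        B gray
          B→C: C black — skip
        B black
        J→C: C black — skip
        J→D: D is gray → back edge
First back edge: J → D.

J→D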